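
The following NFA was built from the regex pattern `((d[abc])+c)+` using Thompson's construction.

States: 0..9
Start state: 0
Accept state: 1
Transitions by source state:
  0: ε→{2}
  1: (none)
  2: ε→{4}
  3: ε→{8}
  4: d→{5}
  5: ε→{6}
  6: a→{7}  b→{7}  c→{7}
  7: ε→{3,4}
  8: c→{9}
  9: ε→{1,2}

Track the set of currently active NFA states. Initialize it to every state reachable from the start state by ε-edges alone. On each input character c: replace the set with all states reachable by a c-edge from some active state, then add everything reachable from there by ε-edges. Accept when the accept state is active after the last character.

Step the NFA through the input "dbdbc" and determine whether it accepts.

S₀ = ε-closure({0}) = {0,2,4}
'd' @ 1: {5,6}
'b' @ 2: {3,4,7,8}
'd' @ 3: {5,6}
'b' @ 4: {3,4,7,8}
'c' @ 5: {1,2,4,9}  ✓accept
after full input: {1,2,4,9}  (accept=1 in)

Answer: ACCEPT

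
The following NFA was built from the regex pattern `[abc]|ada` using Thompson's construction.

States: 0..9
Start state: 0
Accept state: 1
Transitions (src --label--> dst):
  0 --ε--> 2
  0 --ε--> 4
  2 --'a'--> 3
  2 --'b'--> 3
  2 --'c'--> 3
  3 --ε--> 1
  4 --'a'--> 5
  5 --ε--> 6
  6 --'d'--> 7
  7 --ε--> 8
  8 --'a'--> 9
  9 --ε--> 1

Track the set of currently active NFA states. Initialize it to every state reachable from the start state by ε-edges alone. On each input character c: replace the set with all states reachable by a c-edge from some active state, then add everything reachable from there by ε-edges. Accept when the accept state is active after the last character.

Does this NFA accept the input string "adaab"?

S₀ = ε-closure({0}) = {0,2,4}
'a' @ 1: {1,3,5,6}  [accepting]
'd' @ 2: {7,8}
'a' @ 3: {1,9}  [accepting]
'a' @ 4: {}  — dead — no transitions
rest 'b' ignored (set empty)
after full input: {}  (accept=1 not in)

Answer: REJECT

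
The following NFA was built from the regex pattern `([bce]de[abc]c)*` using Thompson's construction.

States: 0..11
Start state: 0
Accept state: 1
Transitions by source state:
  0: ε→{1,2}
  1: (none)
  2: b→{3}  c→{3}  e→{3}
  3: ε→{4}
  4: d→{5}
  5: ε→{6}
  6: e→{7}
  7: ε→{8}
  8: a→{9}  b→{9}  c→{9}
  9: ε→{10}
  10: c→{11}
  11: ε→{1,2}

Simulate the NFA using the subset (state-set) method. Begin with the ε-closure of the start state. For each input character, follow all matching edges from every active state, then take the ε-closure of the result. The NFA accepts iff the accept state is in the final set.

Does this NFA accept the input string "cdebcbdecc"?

Answer: ACCEPT

Trace:
initial (ε-close {0}): {0,1,2}
'c' @ 1: {3,4}
'd' @ 2: {5,6}
'e' @ 3: {7,8}
'b' @ 4: {9,10}
'c' @ 5: {1,2,11}  ✓accept
'b' @ 6: {3,4}
'd' @ 7: {5,6}
'e' @ 8: {7,8}
'c' @ 9: {9,10}
'c' @ 10: {1,2,11}  ✓accept
final: {1,2,11}; accept 1 in set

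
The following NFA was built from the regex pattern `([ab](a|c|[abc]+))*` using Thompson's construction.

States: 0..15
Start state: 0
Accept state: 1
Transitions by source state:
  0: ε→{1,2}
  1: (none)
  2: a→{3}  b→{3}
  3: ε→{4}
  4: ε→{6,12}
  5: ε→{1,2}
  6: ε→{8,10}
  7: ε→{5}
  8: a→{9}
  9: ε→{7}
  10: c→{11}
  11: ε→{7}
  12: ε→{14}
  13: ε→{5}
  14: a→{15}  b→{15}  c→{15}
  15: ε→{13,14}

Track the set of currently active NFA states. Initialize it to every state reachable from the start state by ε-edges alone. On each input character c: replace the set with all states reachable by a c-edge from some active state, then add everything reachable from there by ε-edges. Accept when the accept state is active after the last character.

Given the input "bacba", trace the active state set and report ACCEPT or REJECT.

initial (ε-close {0}): {0,1,2}
'b' @ 1: {3,4,6,8,10,12,14}
'a' @ 2: {1,2,5,7,9,13,14,15}  ✓accept
'c' @ 3: {1,2,5,13,14,15}  ✓accept
'b' @ 4: {1,2,3,4,5,6,8,10,12,13,14,15}  ✓accept
'a' @ 5: {1,2,3,4,5,6,7,8,9,10,12,13,14,15}  ✓accept
final: {1,2,3,4,5,6,7,8,9,10,12,13,14,15}; accept 1 in set

Answer: ACCEPT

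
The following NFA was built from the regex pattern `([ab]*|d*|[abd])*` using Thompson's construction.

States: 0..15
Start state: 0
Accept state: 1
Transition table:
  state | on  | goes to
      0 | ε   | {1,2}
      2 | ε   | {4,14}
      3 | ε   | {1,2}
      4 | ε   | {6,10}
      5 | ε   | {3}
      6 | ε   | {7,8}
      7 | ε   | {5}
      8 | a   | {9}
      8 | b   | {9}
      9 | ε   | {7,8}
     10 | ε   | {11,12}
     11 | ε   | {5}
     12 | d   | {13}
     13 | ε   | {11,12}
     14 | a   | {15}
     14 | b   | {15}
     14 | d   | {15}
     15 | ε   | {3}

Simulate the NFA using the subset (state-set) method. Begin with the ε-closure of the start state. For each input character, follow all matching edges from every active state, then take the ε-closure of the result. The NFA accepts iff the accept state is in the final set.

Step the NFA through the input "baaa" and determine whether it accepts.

S₀ = ε-closure({0}) = {0,1,2,3,4,5,6,7,8,10,11,12,14}
'b' @ 1: {1,2,3,4,5,6,7,8,9,10,11,12,14,15}  ✓accept
'a' @ 2: {1,2,3,4,5,6,7,8,9,10,11,12,14,15}  ✓accept
'a' @ 3: {1,2,3,4,5,6,7,8,9,10,11,12,14,15}  ✓accept
'a' @ 4: {1,2,3,4,5,6,7,8,9,10,11,12,14,15}  ✓accept
end set {1,2,3,4,5,6,7,8,9,10,11,12,14,15} — state 1 in

Answer: ACCEPT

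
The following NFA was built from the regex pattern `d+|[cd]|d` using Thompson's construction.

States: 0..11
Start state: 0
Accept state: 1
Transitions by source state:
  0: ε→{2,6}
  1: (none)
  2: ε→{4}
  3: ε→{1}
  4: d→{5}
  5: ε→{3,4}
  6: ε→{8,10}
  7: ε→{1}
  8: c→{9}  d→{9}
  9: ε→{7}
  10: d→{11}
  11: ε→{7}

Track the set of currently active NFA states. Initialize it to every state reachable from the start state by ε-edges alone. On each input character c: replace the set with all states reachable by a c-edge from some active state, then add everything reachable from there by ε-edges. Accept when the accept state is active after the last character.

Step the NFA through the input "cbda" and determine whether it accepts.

initial (ε-close {0}): {0,2,4,6,8,10}
'c' @ 1: {1,7,9}  [accepting]
'b' @ 2: {}  — state set empty
rest 'da' ignored (set empty)
final: {}; accept 1 not in set

Answer: REJECT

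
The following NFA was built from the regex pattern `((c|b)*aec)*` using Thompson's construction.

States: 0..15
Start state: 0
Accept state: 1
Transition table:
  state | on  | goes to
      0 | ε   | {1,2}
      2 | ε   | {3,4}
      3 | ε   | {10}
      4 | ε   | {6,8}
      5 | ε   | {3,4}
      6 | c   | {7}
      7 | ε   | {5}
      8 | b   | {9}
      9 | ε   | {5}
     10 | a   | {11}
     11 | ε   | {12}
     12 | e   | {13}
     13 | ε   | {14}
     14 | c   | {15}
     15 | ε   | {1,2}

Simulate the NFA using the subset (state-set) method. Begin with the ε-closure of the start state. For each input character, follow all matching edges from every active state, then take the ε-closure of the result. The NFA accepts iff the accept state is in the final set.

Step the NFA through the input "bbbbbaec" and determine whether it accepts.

Answer: ACCEPT

Steps:
start: ε-closure({0}) = {0,1,2,3,4,6,8,10}
'b' @ 1: {3,4,5,6,8,9,10}
'b' @ 2: {3,4,5,6,8,9,10}
'b' @ 3: {3,4,5,6,8,9,10}
'b' @ 4: {3,4,5,6,8,9,10}
'b' @ 5: {3,4,5,6,8,9,10}
'a' @ 6: {11,12}
'e' @ 7: {13,14}
'c' @ 8: {1,2,3,4,6,8,10,15}  (accept∈set)
end set {1,2,3,4,6,8,10,15} — state 1 in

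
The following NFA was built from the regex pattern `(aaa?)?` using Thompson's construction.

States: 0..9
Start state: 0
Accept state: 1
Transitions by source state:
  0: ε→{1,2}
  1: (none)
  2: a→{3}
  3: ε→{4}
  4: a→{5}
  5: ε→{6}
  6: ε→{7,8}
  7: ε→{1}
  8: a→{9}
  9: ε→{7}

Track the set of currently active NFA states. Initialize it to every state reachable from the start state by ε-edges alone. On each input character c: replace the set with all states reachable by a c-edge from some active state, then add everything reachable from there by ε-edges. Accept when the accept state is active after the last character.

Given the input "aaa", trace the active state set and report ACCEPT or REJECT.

Answer: ACCEPT

Derivation:
initial (ε-close {0}): {0,1,2}
'a' @ 1: {3,4}
'a' @ 2: {1,5,6,7,8}  [accepting]
'a' @ 3: {1,7,9}  [accepting]
end set {1,7,9} — state 1 in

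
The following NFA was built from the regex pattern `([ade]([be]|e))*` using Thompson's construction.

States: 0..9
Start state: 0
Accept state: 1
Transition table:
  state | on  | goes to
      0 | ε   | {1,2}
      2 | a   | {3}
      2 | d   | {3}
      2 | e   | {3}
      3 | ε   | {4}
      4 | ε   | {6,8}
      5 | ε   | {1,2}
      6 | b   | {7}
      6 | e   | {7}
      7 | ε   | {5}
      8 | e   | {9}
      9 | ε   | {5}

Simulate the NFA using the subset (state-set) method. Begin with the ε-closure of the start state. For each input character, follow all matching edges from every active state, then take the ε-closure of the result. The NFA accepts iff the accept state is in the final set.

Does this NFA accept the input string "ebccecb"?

Answer: REJECT

Derivation:
S₀ = ε-closure({0}) = {0,1,2}
'e' @ 1: {3,4,6,8}
'b' @ 2: {1,2,5,7}  [accepting]
'c' @ 3: {}  — dead — no transitions
rest 'cecb' ignored (set empty)
end set {} — state 1 not in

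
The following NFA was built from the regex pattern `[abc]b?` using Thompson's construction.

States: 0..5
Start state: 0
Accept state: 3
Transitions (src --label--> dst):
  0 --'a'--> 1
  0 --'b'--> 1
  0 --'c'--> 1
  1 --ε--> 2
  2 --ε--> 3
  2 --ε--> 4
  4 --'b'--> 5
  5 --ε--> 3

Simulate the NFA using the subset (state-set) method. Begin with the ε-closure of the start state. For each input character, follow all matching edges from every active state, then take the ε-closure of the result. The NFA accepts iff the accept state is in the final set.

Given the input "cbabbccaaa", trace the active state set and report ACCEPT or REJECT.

initial (ε-close {0}): {0}
'c' @ 1: {1,2,3,4}  [accepting]
'b' @ 2: {3,5}  [accepting]
'a' @ 3: {}  — no active states
rest 'bbccaaa' ignored (set empty)
end set {} — state 3 not in

Answer: REJECT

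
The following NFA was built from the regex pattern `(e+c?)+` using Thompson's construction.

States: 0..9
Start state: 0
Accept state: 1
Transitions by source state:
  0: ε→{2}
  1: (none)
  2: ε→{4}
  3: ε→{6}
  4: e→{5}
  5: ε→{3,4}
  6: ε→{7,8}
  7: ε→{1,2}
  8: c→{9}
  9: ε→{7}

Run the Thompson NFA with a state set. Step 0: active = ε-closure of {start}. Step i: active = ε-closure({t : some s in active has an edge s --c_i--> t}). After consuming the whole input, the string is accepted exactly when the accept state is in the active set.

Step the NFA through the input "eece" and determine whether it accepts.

Answer: ACCEPT

Derivation:
S₀ = ε-closure({0}) = {0,2,4}
'e' @ 1: {1,2,3,4,5,6,7,8}  [accepting]
'e' @ 2: {1,2,3,4,5,6,7,8}  [accepting]
'c' @ 3: {1,2,4,7,9}  [accepting]
'e' @ 4: {1,2,3,4,5,6,7,8}  [accepting]
final: {1,2,3,4,5,6,7,8}; accept 1 in set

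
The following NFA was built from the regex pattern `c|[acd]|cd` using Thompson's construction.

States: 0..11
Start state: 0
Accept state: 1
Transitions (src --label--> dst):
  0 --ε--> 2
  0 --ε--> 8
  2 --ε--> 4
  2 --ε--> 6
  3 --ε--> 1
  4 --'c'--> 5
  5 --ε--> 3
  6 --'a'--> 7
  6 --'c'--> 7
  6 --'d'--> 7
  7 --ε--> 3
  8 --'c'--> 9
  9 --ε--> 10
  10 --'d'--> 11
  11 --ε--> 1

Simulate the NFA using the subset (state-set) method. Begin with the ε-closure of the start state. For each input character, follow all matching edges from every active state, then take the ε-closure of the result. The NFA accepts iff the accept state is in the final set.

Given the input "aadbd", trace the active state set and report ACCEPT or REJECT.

Answer: REJECT

Derivation:
S₀ = ε-closure({0}) = {0,2,4,6,8}
'a' @ 1: {1,3,7}  ✓accept
'a' @ 2: {}  — no active states
rest 'dbd' ignored (set empty)
final: {}; accept 1 not in set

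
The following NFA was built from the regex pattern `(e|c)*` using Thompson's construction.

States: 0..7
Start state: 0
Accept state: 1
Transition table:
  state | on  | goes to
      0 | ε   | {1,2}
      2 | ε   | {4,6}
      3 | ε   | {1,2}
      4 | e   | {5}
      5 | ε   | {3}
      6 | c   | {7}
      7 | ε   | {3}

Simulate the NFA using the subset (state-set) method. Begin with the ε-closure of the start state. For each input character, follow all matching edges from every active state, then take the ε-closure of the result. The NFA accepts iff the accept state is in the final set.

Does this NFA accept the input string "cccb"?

start: ε-closure({0}) = {0,1,2,4,6}
'c' @ 1: {1,2,3,4,6,7}  ✓accept
'c' @ 2: {1,2,3,4,6,7}  ✓accept
'c' @ 3: {1,2,3,4,6,7}  ✓accept
'b' @ 4: {}  — dead — no transitions
final: {}; accept 1 not in set

Answer: REJECT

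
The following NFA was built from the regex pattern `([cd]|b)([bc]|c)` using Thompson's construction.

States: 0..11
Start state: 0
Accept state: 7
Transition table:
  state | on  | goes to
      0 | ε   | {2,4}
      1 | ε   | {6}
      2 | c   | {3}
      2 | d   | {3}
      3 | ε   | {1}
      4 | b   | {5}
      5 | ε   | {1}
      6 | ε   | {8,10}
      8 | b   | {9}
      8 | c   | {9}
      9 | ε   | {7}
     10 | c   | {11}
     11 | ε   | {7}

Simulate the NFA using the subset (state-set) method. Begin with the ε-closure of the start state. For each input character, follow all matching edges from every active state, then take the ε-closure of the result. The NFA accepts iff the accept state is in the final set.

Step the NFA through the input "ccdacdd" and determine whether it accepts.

Answer: REJECT

Steps:
S₀ = ε-closure({0}) = {0,2,4}
'c' @ 1: {1,3,6,8,10}
'c' @ 2: {7,9,11}  ✓accept
'd' @ 3: {}  — no active states
rest 'acdd' ignored (set empty)
end set {} — state 7 not in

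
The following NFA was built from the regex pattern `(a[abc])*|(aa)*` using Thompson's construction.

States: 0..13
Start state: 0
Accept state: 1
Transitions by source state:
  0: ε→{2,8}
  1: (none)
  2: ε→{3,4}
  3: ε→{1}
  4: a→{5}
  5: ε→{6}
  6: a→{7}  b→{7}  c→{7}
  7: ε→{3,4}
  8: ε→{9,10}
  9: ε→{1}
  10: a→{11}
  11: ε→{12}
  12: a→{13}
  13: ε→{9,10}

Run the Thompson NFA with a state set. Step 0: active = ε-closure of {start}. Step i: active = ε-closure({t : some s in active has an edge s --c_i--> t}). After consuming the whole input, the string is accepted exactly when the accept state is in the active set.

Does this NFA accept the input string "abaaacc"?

initial (ε-close {0}): {0,1,2,3,4,8,9,10}
'a' @ 1: {5,6,11,12}
'b' @ 2: {1,3,4,7}  ✓accept
'a' @ 3: {5,6}
'a' @ 4: {1,3,4,7}  ✓accept
'a' @ 5: {5,6}
'c' @ 6: {1,3,4,7}  ✓accept
'c' @ 7: {}  — no active states
end set {} — state 1 not in

Answer: REJECT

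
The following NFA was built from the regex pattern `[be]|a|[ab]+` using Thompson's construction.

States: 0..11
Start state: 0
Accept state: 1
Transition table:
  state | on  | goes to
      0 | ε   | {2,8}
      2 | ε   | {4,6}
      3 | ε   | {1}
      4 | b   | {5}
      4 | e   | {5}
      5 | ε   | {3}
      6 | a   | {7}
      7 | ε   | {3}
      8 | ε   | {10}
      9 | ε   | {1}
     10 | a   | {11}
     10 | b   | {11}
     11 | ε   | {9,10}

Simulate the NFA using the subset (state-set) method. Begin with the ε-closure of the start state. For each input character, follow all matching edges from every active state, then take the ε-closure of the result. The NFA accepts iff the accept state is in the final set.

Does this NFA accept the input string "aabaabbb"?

Answer: ACCEPT

Derivation:
S₀ = ε-closure({0}) = {0,2,4,6,8,10}
'a' @ 1: {1,3,7,9,10,11}  [accepting]
'a' @ 2: {1,9,10,11}  [accepting]
'b' @ 3: {1,9,10,11}  [accepting]
'a' @ 4: {1,9,10,11}  [accepting]
'a' @ 5: {1,9,10,11}  [accepting]
'b' @ 6: {1,9,10,11}  [accepting]
'b' @ 7: {1,9,10,11}  [accepting]
'b' @ 8: {1,9,10,11}  [accepting]
end set {1,9,10,11} — state 1 in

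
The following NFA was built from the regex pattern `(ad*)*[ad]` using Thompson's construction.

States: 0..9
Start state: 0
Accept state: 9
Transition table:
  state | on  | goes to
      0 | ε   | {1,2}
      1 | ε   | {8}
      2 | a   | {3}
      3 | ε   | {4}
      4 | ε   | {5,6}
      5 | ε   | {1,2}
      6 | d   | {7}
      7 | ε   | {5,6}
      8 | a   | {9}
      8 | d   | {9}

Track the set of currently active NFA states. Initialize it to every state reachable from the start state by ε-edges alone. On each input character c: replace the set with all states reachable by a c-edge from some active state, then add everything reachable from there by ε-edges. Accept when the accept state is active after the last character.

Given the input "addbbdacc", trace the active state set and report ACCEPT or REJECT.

Answer: REJECT

Derivation:
initial (ε-close {0}): {0,1,2,8}
'a' @ 1: {1,2,3,4,5,6,8,9}  (accept∈set)
'd' @ 2: {1,2,5,6,7,8,9}  (accept∈set)
'd' @ 3: {1,2,5,6,7,8,9}  (accept∈set)
'b' @ 4: {}  — dead — no transitions
rest 'bdacc' ignored (set empty)
after full input: {}  (accept=9 not in)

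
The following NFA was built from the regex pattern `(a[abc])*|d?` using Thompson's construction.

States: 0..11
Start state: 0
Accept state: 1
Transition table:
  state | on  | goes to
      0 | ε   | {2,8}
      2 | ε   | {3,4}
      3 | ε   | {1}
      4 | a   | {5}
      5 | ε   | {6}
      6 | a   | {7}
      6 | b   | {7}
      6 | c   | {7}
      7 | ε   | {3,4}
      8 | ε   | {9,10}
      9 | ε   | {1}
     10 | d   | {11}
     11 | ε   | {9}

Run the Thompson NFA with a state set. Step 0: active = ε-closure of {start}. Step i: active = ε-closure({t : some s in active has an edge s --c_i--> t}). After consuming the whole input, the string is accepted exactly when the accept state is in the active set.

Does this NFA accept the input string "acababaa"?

start: ε-closure({0}) = {0,1,2,3,4,8,9,10}
'a' @ 1: {5,6}
'c' @ 2: {1,3,4,7}  (accept∈set)
'a' @ 3: {5,6}
'b' @ 4: {1,3,4,7}  (accept∈set)
'a' @ 5: {5,6}
'b' @ 6: {1,3,4,7}  (accept∈set)
'a' @ 7: {5,6}
'a' @ 8: {1,3,4,7}  (accept∈set)
final: {1,3,4,7}; accept 1 in set

Answer: ACCEPT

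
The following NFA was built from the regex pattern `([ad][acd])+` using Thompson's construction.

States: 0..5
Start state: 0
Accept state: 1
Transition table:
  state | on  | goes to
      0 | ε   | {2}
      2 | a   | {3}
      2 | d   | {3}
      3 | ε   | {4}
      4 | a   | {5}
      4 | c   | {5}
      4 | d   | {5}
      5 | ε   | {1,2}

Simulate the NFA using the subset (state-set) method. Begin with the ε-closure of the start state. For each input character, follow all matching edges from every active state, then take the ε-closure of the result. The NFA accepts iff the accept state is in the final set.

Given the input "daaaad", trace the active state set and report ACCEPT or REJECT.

start: ε-closure({0}) = {0,2}
'd' @ 1: {3,4}
'a' @ 2: {1,2,5}  (accept∈set)
'a' @ 3: {3,4}
'a' @ 4: {1,2,5}  (accept∈set)
'a' @ 5: {3,4}
'd' @ 6: {1,2,5}  (accept∈set)
after full input: {1,2,5}  (accept=1 in)

Answer: ACCEPT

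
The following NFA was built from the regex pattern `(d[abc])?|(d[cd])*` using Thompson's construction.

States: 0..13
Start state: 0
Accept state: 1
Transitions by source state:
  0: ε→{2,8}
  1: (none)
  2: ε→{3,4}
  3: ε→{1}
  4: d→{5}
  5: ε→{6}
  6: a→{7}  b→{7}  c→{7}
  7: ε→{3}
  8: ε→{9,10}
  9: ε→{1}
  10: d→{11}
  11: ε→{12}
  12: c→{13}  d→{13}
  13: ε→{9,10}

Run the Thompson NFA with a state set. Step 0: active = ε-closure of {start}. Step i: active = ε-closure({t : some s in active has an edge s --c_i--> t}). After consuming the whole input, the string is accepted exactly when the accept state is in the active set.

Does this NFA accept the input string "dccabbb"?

S₀ = ε-closure({0}) = {0,1,2,3,4,8,9,10}
'd' @ 1: {5,6,11,12}
'c' @ 2: {1,3,7,9,10,13}  [accepting]
'c' @ 3: {}  — dead — no transitions
rest 'abbb' ignored (set empty)
final: {}; accept 1 not in set

Answer: REJECT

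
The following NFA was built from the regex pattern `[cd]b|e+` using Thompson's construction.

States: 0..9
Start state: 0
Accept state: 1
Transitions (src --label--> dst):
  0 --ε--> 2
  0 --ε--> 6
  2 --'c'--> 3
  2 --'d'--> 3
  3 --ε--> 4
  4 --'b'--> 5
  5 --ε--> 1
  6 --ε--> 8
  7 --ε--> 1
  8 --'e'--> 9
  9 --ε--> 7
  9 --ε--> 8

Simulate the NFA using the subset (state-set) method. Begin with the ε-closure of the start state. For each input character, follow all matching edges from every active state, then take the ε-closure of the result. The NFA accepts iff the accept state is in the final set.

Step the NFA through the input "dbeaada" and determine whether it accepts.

initial (ε-close {0}): {0,2,6,8}
'd' @ 1: {3,4}
'b' @ 2: {1,5}  [accepting]
'e' @ 3: {}  — dead — no transitions
rest 'aada' ignored (set empty)
end set {} — state 1 not in

Answer: REJECT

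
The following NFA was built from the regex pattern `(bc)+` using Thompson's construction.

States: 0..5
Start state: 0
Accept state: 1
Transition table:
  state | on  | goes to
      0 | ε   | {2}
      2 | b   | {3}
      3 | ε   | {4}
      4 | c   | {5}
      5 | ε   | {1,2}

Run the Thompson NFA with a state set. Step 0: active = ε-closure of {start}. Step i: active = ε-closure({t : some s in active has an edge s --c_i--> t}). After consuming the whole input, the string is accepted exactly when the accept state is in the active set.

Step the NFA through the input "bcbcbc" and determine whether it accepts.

S₀ = ε-closure({0}) = {0,2}
'b' @ 1: {3,4}
'c' @ 2: {1,2,5}  (accept∈set)
'b' @ 3: {3,4}
'c' @ 4: {1,2,5}  (accept∈set)
'b' @ 5: {3,4}
'c' @ 6: {1,2,5}  (accept∈set)
end set {1,2,5} — state 1 in

Answer: ACCEPT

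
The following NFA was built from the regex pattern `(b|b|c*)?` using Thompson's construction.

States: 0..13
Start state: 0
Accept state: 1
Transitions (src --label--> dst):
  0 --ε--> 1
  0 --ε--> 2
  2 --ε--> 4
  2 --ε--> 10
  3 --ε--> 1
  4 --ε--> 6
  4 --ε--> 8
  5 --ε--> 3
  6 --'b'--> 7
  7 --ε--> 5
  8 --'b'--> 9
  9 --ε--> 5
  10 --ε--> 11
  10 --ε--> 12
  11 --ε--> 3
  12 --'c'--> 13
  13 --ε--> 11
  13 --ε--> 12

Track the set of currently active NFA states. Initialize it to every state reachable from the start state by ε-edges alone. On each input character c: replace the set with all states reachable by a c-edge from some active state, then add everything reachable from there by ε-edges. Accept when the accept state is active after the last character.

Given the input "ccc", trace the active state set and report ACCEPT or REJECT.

start: ε-closure({0}) = {0,1,2,3,4,6,8,10,11,12}
'c' @ 1: {1,3,11,12,13}  (accept∈set)
'c' @ 2: {1,3,11,12,13}  (accept∈set)
'c' @ 3: {1,3,11,12,13}  (accept∈set)
final: {1,3,11,12,13}; accept 1 in set

Answer: ACCEPT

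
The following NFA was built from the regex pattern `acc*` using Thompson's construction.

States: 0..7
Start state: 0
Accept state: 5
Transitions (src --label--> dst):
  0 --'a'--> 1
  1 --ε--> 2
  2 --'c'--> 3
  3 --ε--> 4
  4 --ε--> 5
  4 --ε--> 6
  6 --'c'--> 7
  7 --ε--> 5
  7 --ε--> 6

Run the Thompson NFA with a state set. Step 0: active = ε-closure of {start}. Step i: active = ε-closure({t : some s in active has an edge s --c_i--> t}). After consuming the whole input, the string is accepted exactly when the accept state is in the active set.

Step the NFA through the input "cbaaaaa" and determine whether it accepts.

Answer: REJECT

Derivation:
start: ε-closure({0}) = {0}
'c' @ 1: {}  — dead — no transitions
rest 'baaaaa' ignored (set empty)
after full input: {}  (accept=5 not in)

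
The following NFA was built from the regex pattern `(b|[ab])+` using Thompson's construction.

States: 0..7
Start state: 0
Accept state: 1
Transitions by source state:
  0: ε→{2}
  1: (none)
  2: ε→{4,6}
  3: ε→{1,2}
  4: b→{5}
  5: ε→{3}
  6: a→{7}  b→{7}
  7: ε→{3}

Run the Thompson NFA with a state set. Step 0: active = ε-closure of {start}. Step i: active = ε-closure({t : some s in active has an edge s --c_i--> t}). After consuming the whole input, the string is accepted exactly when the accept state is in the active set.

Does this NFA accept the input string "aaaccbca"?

Answer: REJECT

Derivation:
S₀ = ε-closure({0}) = {0,2,4,6}
'a' @ 1: {1,2,3,4,6,7}  (accept∈set)
'a' @ 2: {1,2,3,4,6,7}  (accept∈set)
'a' @ 3: {1,2,3,4,6,7}  (accept∈set)
'c' @ 4: {}  — dead — no transitions
rest 'cbca' ignored (set empty)
end set {} — state 1 not in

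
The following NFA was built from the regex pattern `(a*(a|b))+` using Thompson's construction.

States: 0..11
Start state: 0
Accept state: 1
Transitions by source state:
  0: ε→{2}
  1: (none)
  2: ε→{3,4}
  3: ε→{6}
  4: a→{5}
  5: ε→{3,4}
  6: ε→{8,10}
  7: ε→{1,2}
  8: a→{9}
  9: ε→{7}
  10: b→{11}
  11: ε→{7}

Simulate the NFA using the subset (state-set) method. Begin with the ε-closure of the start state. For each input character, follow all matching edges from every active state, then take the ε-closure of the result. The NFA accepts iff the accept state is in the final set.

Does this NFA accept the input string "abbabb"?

Answer: ACCEPT

Steps:
S₀ = ε-closure({0}) = {0,2,3,4,6,8,10}
'a' @ 1: {1,2,3,4,5,6,7,8,9,10}  [accepting]
'b' @ 2: {1,2,3,4,6,7,8,10,11}  [accepting]
'b' @ 3: {1,2,3,4,6,7,8,10,11}  [accepting]
'a' @ 4: {1,2,3,4,5,6,7,8,9,10}  [accepting]
'b' @ 5: {1,2,3,4,6,7,8,10,11}  [accepting]
'b' @ 6: {1,2,3,4,6,7,8,10,11}  [accepting]
end set {1,2,3,4,6,7,8,10,11} — state 1 in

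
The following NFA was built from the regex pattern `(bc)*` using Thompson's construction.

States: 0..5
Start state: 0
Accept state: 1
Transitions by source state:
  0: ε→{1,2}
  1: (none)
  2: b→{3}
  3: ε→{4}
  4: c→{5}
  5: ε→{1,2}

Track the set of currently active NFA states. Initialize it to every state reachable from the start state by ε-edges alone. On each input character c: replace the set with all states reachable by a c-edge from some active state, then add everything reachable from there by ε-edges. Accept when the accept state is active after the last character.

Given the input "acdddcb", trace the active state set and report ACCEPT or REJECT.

S₀ = ε-closure({0}) = {0,1,2}
'a' @ 1: {}  — state set empty
rest 'cdddcb' ignored (set empty)
final: {}; accept 1 not in set

Answer: REJECT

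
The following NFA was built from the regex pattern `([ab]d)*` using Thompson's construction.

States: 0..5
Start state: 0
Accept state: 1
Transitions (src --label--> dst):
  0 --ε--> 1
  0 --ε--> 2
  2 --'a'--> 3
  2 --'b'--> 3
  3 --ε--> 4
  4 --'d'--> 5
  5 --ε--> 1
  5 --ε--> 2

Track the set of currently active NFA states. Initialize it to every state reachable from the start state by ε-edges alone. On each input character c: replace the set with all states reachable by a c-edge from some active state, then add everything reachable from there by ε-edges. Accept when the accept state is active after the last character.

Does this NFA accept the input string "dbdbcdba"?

Answer: REJECT

Derivation:
start: ε-closure({0}) = {0,1,2}
'd' @ 1: {}  — state set empty
rest 'bdbcdba' ignored (set empty)
end set {} — state 1 not in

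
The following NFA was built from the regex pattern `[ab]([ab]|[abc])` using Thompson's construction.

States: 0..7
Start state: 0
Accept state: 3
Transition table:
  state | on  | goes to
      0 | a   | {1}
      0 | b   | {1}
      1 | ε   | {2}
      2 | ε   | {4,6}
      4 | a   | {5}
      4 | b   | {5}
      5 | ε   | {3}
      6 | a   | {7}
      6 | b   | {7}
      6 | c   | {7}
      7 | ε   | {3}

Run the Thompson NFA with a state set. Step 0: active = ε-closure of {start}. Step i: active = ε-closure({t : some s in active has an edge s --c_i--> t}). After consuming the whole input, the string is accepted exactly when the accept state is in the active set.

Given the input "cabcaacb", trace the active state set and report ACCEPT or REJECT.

start: ε-closure({0}) = {0}
'c' @ 1: {}  — dead — no transitions
rest 'abcaacb' ignored (set empty)
final: {}; accept 3 not in set

Answer: REJECT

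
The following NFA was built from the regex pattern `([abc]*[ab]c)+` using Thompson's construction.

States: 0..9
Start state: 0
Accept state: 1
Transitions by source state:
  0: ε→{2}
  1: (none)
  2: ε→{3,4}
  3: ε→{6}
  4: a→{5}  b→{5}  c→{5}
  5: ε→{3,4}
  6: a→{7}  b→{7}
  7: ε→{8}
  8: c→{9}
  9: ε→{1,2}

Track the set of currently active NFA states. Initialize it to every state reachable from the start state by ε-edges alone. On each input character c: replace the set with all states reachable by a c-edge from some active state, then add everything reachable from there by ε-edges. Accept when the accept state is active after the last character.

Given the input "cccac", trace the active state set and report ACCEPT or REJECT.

Answer: ACCEPT

Derivation:
start: ε-closure({0}) = {0,2,3,4,6}
'c' @ 1: {3,4,5,6}
'c' @ 2: {3,4,5,6}
'c' @ 3: {3,4,5,6}
'a' @ 4: {3,4,5,6,7,8}
'c' @ 5: {1,2,3,4,5,6,9}  ✓accept
end set {1,2,3,4,5,6,9} — state 1 in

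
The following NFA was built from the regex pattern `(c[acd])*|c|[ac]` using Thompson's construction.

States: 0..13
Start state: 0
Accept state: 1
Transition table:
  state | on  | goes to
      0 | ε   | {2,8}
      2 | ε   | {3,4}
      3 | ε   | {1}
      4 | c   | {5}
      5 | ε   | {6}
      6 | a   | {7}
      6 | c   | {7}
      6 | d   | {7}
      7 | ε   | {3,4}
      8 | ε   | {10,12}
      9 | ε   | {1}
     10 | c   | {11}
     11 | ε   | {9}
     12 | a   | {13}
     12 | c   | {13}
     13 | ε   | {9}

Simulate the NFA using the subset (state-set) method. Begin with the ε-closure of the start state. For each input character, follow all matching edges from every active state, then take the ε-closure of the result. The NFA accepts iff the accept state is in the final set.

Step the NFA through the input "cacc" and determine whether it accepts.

S₀ = ε-closure({0}) = {0,1,2,3,4,8,10,12}
'c' @ 1: {1,5,6,9,11,13}  (accept∈set)
'a' @ 2: {1,3,4,7}  (accept∈set)
'c' @ 3: {5,6}
'c' @ 4: {1,3,4,7}  (accept∈set)
final: {1,3,4,7}; accept 1 in set

Answer: ACCEPT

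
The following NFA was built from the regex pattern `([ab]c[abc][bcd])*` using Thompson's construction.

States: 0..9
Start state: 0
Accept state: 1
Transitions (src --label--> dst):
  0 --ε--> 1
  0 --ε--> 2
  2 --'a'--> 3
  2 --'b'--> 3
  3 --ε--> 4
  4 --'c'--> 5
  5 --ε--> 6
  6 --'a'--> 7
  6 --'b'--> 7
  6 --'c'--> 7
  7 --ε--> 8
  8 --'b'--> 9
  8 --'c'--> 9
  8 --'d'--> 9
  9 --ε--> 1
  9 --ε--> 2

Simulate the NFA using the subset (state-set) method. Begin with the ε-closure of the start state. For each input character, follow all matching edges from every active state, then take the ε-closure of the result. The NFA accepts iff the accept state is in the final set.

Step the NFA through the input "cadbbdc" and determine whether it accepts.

Answer: REJECT

Derivation:
S₀ = ε-closure({0}) = {0,1,2}
'c' @ 1: {}  — no active states
rest 'adbbdc' ignored (set empty)
final: {}; accept 1 not in set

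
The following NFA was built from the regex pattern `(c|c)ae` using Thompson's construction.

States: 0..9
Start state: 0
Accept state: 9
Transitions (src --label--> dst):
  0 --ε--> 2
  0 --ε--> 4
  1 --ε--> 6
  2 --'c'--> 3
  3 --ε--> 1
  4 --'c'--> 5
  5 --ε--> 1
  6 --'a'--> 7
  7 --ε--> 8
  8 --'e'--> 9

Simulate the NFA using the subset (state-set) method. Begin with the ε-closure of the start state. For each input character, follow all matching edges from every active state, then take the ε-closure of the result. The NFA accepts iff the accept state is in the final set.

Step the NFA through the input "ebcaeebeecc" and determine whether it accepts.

Answer: REJECT

Derivation:
start: ε-closure({0}) = {0,2,4}
'e' @ 1: {}  — dead — no transitions
rest 'bcaeebeecc' ignored (set empty)
final: {}; accept 9 not in set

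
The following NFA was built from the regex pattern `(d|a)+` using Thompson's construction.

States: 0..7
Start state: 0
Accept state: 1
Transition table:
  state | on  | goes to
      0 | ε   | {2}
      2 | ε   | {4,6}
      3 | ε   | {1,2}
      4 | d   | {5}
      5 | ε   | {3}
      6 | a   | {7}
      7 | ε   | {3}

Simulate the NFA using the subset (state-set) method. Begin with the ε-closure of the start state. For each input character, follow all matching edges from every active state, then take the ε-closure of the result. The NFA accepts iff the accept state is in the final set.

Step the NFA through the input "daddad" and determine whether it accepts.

Answer: ACCEPT

Trace:
S₀ = ε-closure({0}) = {0,2,4,6}
'd' @ 1: {1,2,3,4,5,6}  ✓accept
'a' @ 2: {1,2,3,4,6,7}  ✓accept
'd' @ 3: {1,2,3,4,5,6}  ✓accept
'd' @ 4: {1,2,3,4,5,6}  ✓accept
'a' @ 5: {1,2,3,4,6,7}  ✓accept
'd' @ 6: {1,2,3,4,5,6}  ✓accept
end set {1,2,3,4,5,6} — state 1 in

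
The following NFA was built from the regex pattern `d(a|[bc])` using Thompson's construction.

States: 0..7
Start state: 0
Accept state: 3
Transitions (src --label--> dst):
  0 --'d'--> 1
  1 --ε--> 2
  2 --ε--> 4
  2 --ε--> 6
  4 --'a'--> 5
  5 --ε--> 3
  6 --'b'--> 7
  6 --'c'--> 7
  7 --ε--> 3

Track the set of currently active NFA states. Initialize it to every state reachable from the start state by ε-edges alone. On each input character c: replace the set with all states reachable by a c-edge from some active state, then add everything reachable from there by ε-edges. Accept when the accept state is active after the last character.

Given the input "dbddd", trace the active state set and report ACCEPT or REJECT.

Answer: REJECT

Derivation:
initial (ε-close {0}): {0}
'd' @ 1: {1,2,4,6}
'b' @ 2: {3,7}  ✓accept
'd' @ 3: {}  — no active states
rest 'dd' ignored (set empty)
final: {}; accept 3 not in set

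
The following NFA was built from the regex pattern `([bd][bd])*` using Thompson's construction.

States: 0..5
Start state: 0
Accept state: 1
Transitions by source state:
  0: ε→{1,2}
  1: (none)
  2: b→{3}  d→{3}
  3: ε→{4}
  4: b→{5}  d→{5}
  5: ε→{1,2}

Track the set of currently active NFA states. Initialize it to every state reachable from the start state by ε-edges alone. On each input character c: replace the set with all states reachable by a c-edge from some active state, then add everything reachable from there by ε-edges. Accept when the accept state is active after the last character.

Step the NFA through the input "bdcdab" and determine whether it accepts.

Answer: REJECT

Trace:
start: ε-closure({0}) = {0,1,2}
'b' @ 1: {3,4}
'd' @ 2: {1,2,5}  (accept∈set)
'c' @ 3: {}  — no active states
rest 'dab' ignored (set empty)
final: {}; accept 1 not in set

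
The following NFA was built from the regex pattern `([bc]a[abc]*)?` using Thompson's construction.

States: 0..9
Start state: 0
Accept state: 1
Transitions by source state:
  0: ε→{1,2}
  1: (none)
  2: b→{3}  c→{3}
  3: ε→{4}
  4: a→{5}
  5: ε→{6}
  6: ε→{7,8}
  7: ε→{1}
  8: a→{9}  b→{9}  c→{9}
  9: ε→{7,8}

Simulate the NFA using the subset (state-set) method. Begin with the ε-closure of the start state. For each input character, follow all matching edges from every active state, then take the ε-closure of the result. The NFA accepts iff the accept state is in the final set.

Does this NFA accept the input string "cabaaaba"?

S₀ = ε-closure({0}) = {0,1,2}
'c' @ 1: {3,4}
'a' @ 2: {1,5,6,7,8}  ✓accept
'b' @ 3: {1,7,8,9}  ✓accept
'a' @ 4: {1,7,8,9}  ✓accept
'a' @ 5: {1,7,8,9}  ✓accept
'a' @ 6: {1,7,8,9}  ✓accept
'b' @ 7: {1,7,8,9}  ✓accept
'a' @ 8: {1,7,8,9}  ✓accept
final: {1,7,8,9}; accept 1 in set

Answer: ACCEPT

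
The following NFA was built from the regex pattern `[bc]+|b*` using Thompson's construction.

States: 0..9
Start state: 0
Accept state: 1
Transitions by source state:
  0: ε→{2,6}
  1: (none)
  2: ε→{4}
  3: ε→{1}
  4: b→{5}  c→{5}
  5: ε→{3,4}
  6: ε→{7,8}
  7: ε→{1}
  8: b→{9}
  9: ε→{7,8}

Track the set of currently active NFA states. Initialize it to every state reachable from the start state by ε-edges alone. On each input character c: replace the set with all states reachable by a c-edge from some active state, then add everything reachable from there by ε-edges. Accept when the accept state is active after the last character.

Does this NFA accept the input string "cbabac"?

start: ε-closure({0}) = {0,1,2,4,6,7,8}
'c' @ 1: {1,3,4,5}  (accept∈set)
'b' @ 2: {1,3,4,5}  (accept∈set)
'a' @ 3: {}  — no active states
rest 'bac' ignored (set empty)
after full input: {}  (accept=1 not in)

Answer: REJECT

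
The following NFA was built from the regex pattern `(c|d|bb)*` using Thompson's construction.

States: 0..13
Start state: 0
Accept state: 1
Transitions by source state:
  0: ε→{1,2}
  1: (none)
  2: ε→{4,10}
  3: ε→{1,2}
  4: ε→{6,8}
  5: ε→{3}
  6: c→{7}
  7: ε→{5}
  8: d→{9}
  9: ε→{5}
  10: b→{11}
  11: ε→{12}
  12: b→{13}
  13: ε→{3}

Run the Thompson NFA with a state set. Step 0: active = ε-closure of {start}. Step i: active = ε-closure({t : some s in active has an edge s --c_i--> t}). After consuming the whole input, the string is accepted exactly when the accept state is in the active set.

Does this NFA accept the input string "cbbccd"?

start: ε-closure({0}) = {0,1,2,4,6,8,10}
'c' @ 1: {1,2,3,4,5,6,7,8,10}  ✓accept
'b' @ 2: {11,12}
'b' @ 3: {1,2,3,4,6,8,10,13}  ✓accept
'c' @ 4: {1,2,3,4,5,6,7,8,10}  ✓accept
'c' @ 5: {1,2,3,4,5,6,7,8,10}  ✓accept
'd' @ 6: {1,2,3,4,5,6,8,9,10}  ✓accept
after full input: {1,2,3,4,5,6,8,9,10}  (accept=1 in)

Answer: ACCEPT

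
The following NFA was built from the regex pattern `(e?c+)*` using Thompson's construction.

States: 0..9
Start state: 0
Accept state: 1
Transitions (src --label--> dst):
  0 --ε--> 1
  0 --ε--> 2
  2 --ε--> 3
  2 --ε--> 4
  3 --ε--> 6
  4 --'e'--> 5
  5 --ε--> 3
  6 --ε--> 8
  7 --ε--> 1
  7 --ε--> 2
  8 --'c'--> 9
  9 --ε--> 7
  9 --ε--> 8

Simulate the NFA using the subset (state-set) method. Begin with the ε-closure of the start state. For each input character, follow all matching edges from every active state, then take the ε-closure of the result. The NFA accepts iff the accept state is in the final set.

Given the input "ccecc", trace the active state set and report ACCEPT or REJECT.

start: ε-closure({0}) = {0,1,2,3,4,6,8}
'c' @ 1: {1,2,3,4,6,7,8,9}  (accept∈set)
'c' @ 2: {1,2,3,4,6,7,8,9}  (accept∈set)
'e' @ 3: {3,5,6,8}
'c' @ 4: {1,2,3,4,6,7,8,9}  (accept∈set)
'c' @ 5: {1,2,3,4,6,7,8,9}  (accept∈set)
final: {1,2,3,4,6,7,8,9}; accept 1 in set

Answer: ACCEPT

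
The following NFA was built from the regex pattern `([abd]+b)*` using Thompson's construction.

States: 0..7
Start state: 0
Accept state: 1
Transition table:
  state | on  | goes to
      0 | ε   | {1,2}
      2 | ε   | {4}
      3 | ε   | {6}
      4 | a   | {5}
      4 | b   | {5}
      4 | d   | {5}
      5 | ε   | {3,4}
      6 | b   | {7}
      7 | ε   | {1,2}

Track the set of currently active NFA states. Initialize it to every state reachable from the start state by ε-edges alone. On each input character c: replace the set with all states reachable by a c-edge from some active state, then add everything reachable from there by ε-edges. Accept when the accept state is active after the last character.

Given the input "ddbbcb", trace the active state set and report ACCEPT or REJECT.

Answer: REJECT

Trace:
start: ε-closure({0}) = {0,1,2,4}
'd' @ 1: {3,4,5,6}
'd' @ 2: {3,4,5,6}
'b' @ 3: {1,2,3,4,5,6,7}  (accept∈set)
'b' @ 4: {1,2,3,4,5,6,7}  (accept∈set)
'c' @ 5: {}  — dead — no transitions
rest 'b' ignored (set empty)
end set {} — state 1 not in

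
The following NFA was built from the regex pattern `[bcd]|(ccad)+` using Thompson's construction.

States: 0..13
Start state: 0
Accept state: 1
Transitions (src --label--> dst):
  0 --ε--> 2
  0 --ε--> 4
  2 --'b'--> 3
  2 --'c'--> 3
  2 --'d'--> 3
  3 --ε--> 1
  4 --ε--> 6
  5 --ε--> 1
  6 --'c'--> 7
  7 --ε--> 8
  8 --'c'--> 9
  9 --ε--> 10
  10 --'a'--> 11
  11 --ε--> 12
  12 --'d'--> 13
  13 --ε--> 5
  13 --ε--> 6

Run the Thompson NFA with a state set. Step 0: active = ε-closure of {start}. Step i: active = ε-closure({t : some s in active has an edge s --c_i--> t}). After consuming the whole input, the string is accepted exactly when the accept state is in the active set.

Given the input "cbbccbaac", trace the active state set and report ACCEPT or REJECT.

Answer: REJECT

Trace:
S₀ = ε-closure({0}) = {0,2,4,6}
'c' @ 1: {1,3,7,8}  (accept∈set)
'b' @ 2: {}  — dead — no transitions
rest 'bccbaac' ignored (set empty)
final: {}; accept 1 not in set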